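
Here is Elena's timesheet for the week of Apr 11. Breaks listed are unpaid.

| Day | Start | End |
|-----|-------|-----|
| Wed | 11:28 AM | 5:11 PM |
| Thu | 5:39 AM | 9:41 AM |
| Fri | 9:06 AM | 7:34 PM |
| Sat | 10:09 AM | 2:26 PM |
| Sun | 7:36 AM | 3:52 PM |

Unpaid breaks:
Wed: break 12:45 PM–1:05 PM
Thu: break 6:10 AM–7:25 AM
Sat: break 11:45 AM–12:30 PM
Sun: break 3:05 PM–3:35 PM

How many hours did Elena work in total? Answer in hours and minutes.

Wed: 11:28 AM–5:11 PM = 5 h 43 min; less 20 min break → 5 h 23 min
Thu: 5:39 AM–9:41 AM = 4 h 2 min; less 75 min break → 2 h 47 min
Fri: 9:06 AM–7:34 PM = 10 h 28 min
Sat: 10:09 AM–2:26 PM = 4 h 17 min; less 45 min break → 3 h 32 min
Sun: 7:36 AM–3:52 PM = 8 h 16 min; less 30 min break → 7 h 46 min
Total: 5 h 23 min + 2 h 47 min + 10 h 28 min + 3 h 32 min + 7 h 46 min = 29 h 56 min.

29 h 56 min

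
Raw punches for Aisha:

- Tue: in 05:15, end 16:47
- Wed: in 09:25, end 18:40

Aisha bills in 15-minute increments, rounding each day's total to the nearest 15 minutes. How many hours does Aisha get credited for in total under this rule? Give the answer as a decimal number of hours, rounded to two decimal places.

20.75 hours

Tue: 05:15–16:47 = 11 h 32 min → rounds to 11 h 30 min
Wed: 09:25–18:40 = 9 h 15 min → rounds to 9 h 15 min
Total credited: 20 h 45 min.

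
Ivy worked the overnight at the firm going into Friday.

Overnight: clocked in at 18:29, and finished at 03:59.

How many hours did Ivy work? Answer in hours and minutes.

9 h 30 min

Overnight: 18:29 → midnight = 5 h 31 min; midnight → 03:59 = 3 h 59 min; span 9 h 30 min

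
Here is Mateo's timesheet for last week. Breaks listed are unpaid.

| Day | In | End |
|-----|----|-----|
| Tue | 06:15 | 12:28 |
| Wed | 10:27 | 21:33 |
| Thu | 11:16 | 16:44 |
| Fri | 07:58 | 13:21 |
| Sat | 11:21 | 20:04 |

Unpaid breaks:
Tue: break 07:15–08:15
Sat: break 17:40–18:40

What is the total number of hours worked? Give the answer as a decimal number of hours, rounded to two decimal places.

Tue: 06:15–12:28 = 6 h 13 min; less 60 min break → 5 h 13 min
Wed: 10:27–21:33 = 11 h 6 min
Thu: 11:16–16:44 = 5 h 28 min
Fri: 07:58–13:21 = 5 h 23 min
Sat: 11:21–20:04 = 8 h 43 min; less 60 min break → 7 h 43 min
Total: 5 h 13 min + 11 h 6 min + 5 h 28 min + 5 h 23 min + 7 h 43 min = 34 h 53 min.

34.88 hours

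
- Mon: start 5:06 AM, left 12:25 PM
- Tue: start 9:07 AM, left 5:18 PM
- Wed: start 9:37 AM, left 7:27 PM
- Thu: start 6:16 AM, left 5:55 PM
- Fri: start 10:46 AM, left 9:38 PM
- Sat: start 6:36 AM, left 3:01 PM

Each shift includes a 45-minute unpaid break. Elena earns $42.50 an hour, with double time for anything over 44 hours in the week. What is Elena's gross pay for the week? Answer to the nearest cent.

$2530.17

Mon: 5:06 AM–12:25 PM = 7 h 19 min; less 45 min break → 6 h 34 min
Tue: 9:07 AM–5:18 PM = 8 h 11 min; less 45 min break → 7 h 26 min
Wed: 9:37 AM–7:27 PM = 9 h 50 min; less 45 min break → 9 h 5 min
Thu: 6:16 AM–5:55 PM = 11 h 39 min; less 45 min break → 10 h 54 min
Fri: 10:46 AM–9:38 PM = 10 h 52 min; less 45 min break → 10 h 7 min
Sat: 6:36 AM–3:01 PM = 8 h 25 min; less 45 min break → 7 h 40 min
Total worked: 51 h 46 min = 3106 min.
Regular 44 h 0 min = 2640 min at $42.50/h; overtime 7 h 46 min = 466 min at $85.00/h.
Pay = (2640 × $42.50 + 466 × $85.00) ÷ 60 = $2530.17.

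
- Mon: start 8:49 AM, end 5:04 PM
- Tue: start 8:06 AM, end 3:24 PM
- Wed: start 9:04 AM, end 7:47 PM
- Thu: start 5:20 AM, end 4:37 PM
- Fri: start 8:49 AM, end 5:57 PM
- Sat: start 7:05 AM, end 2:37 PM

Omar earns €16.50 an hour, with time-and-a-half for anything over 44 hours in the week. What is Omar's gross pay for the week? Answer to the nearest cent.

€978.86

Mon: 8:49 AM–5:04 PM = 8 h 15 min
Tue: 8:06 AM–3:24 PM = 7 h 18 min
Wed: 9:04 AM–7:47 PM = 10 h 43 min
Thu: 5:20 AM–4:37 PM = 11 h 17 min
Fri: 8:49 AM–5:57 PM = 9 h 8 min
Sat: 7:05 AM–2:37 PM = 7 h 32 min
Total worked: 54 h 13 min = 3253 min.
Regular 44 h 0 min = 2640 min at €16.50/h; overtime 10 h 13 min = 613 min at €24.75/h.
Pay = (2640 × €16.50 + 613 × €24.75) ÷ 60 = €978.86.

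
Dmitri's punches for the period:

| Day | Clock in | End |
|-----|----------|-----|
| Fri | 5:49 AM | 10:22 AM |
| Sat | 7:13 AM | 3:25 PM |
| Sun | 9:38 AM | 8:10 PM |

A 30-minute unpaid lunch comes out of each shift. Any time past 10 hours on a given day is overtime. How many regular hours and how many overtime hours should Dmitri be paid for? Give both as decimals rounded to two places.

Regular 21.75 hours, overtime 0.03 hours

Fri: 5:49 AM–10:22 AM = 4 h 33 min; less 30 min break → 4 h 3 min
Sat: 7:13 AM–3:25 PM = 8 h 12 min; less 30 min break → 7 h 42 min
Sun: 9:38 AM–8:10 PM = 10 h 32 min; less 30 min break → 10 h 2 min
Fri reg 4 h 3 min / OT 0 h 0 min; Sat reg 7 h 42 min / OT 0 h 0 min; Sun reg 10 h 0 min / OT 0 h 2 min.
Totals: regular 21 h 45 min, overtime 0 h 2 min.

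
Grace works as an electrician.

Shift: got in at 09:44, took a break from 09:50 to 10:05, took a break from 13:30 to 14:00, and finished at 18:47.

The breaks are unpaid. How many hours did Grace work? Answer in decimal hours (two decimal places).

8.30 hours

Shift: 09:44–18:47 = 9 h 3 min; less 45 min break → 8 h 18 min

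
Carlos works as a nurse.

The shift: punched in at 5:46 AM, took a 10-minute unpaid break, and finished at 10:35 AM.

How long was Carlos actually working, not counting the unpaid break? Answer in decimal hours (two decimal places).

The shift: 5:46 AM–10:35 AM = 4 h 49 min; less 10 min break → 4 h 39 min

4.65 hours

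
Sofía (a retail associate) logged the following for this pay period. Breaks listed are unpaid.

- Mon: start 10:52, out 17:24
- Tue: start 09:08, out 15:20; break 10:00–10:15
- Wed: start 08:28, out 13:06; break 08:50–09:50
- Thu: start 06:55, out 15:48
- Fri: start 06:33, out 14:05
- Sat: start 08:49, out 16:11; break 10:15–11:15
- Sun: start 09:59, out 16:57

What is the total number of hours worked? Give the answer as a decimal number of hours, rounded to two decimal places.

45.87 hours

Mon: 10:52–17:24 = 6 h 32 min
Tue: 09:08–15:20 = 6 h 12 min; less 15 min break → 5 h 57 min
Wed: 08:28–13:06 = 4 h 38 min; less 60 min break → 3 h 38 min
Thu: 06:55–15:48 = 8 h 53 min
Fri: 06:33–14:05 = 7 h 32 min
Sat: 08:49–16:11 = 7 h 22 min; less 60 min break → 6 h 22 min
Sun: 09:59–16:57 = 6 h 58 min
Total: 6 h 32 min + 5 h 57 min + 3 h 38 min + 8 h 53 min + 7 h 32 min + 6 h 22 min + 6 h 58 min = 45 h 52 min.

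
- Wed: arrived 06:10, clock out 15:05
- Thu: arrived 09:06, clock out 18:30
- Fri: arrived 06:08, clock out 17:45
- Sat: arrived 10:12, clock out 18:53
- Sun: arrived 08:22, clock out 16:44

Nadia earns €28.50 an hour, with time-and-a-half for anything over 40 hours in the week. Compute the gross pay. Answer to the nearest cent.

Wed: 06:10–15:05 = 8 h 55 min
Thu: 09:06–18:30 = 9 h 24 min
Fri: 06:08–17:45 = 11 h 37 min
Sat: 10:12–18:53 = 8 h 41 min
Sun: 08:22–16:44 = 8 h 22 min
Total worked: 46 h 59 min = 2819 min.
Regular 40 h 0 min = 2400 min at €28.50/h; overtime 6 h 59 min = 419 min at €42.75/h.
Pay = (2400 × €28.50 + 419 × €42.75) ÷ 60 = €1438.54.

€1438.54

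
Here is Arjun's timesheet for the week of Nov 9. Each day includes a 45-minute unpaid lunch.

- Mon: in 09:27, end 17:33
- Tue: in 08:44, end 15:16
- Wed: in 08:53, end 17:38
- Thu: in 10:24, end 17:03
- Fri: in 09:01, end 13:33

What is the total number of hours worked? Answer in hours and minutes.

Mon: 09:27–17:33 = 8 h 6 min; less 45 min break → 7 h 21 min
Tue: 08:44–15:16 = 6 h 32 min; less 45 min break → 5 h 47 min
Wed: 08:53–17:38 = 8 h 45 min; less 45 min break → 8 h 0 min
Thu: 10:24–17:03 = 6 h 39 min; less 45 min break → 5 h 54 min
Fri: 09:01–13:33 = 4 h 32 min; less 45 min break → 3 h 47 min
Total: 7 h 21 min + 5 h 47 min + 8 h 0 min + 5 h 54 min + 3 h 47 min = 30 h 49 min.

30 h 49 min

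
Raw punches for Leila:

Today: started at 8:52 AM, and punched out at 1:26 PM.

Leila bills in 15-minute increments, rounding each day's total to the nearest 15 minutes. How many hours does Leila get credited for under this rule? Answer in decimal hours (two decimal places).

Today: 8:52 AM–1:26 PM = 4 h 34 min → rounds to 4 h 30 min

4.50 hours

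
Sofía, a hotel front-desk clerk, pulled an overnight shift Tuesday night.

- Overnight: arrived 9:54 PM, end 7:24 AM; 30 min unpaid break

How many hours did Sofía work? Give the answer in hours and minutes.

Overnight: 9:54 PM → midnight = 2 h 6 min; midnight → 7:24 AM = 7 h 24 min; span 9 h 30 min; less 30 min break → 9 h 0 min

9 h 0 min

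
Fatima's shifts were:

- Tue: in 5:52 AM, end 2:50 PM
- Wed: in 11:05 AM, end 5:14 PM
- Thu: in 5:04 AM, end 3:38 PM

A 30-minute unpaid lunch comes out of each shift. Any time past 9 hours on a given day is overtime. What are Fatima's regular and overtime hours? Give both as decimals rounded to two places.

Tue: 5:52 AM–2:50 PM = 8 h 58 min; less 30 min break → 8 h 28 min
Wed: 11:05 AM–5:14 PM = 6 h 9 min; less 30 min break → 5 h 39 min
Thu: 5:04 AM–3:38 PM = 10 h 34 min; less 30 min break → 10 h 4 min
Tue reg 8 h 28 min / OT 0 h 0 min; Wed reg 5 h 39 min / OT 0 h 0 min; Thu reg 9 h 0 min / OT 1 h 4 min.
Totals: regular 23 h 7 min, overtime 1 h 4 min.

Regular 23.12 hours, overtime 1.07 hours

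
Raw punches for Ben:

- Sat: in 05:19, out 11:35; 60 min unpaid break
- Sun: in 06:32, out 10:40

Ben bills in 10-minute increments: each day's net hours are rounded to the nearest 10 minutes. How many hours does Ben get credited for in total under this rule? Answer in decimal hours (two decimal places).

Sat: 05:19–11:35 = 6 h 16 min − 60 min = 5 h 16 min → rounds to 5 h 20 min
Sun: 06:32–10:40 = 4 h 8 min → rounds to 4 h 10 min
Total credited: 9 h 30 min.

9.50 hours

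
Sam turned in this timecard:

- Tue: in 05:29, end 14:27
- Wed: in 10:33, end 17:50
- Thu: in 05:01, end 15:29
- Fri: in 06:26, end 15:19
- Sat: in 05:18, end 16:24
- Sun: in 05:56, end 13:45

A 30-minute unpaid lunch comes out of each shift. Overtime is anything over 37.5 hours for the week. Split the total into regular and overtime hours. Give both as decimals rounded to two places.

Tue: 05:29–14:27 = 8 h 58 min; less 30 min break → 8 h 28 min
Wed: 10:33–17:50 = 7 h 17 min; less 30 min break → 6 h 47 min
Thu: 05:01–15:29 = 10 h 28 min; less 30 min break → 9 h 58 min
Fri: 06:26–15:19 = 8 h 53 min; less 30 min break → 8 h 23 min
Sat: 05:18–16:24 = 11 h 6 min; less 30 min break → 10 h 36 min
Sun: 05:56–13:45 = 7 h 49 min; less 30 min break → 7 h 19 min
Total worked: 51 h 31 min = 51.52 h.
Threshold 37.5 h → overtime 14 h 1 min, regular 37 h 30 min.

Regular 37.50 hours, overtime 14.02 hours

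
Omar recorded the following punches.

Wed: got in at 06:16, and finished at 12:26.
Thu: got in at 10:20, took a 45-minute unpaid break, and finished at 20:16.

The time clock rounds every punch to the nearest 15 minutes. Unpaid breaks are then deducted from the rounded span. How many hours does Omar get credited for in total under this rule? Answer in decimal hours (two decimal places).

Wed: in 06:16→06:15, out 12:26→12:30; 6 h 15 min
Thu: in 10:20→10:15, out 20:16→20:15; 10 h 0 min − 45 min = 9 h 15 min
Total credited: 15 h 30 min.

15.50 hours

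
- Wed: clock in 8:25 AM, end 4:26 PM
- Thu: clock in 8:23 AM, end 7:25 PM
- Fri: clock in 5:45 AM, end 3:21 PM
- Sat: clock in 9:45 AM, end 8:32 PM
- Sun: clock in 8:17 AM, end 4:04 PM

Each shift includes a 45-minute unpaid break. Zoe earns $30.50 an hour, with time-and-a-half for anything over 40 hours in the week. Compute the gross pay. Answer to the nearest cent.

$1378.60

Wed: 8:25 AM–4:26 PM = 8 h 1 min; less 45 min break → 7 h 16 min
Thu: 8:23 AM–7:25 PM = 11 h 2 min; less 45 min break → 10 h 17 min
Fri: 5:45 AM–3:21 PM = 9 h 36 min; less 45 min break → 8 h 51 min
Sat: 9:45 AM–8:32 PM = 10 h 47 min; less 45 min break → 10 h 2 min
Sun: 8:17 AM–4:04 PM = 7 h 47 min; less 45 min break → 7 h 2 min
Total worked: 43 h 28 min = 2608 min.
Regular 40 h 0 min = 2400 min at $30.50/h; overtime 3 h 28 min = 208 min at $45.75/h.
Pay = (2400 × $30.50 + 208 × $45.75) ÷ 60 = $1378.60.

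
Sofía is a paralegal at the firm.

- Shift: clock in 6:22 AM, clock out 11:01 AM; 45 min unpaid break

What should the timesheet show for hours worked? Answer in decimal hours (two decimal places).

3.90 hours

Shift: 6:22 AM–11:01 AM = 4 h 39 min; less 45 min break → 3 h 54 min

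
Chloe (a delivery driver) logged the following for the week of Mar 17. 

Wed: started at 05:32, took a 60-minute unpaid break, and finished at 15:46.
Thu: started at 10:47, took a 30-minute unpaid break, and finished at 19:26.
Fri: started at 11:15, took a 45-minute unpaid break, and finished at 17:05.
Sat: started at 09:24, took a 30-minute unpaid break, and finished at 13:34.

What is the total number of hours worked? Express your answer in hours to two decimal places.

Wed: 05:32–15:46 = 10 h 14 min; less 60 min break → 9 h 14 min
Thu: 10:47–19:26 = 8 h 39 min; less 30 min break → 8 h 9 min
Fri: 11:15–17:05 = 5 h 50 min; less 45 min break → 5 h 5 min
Sat: 09:24–13:34 = 4 h 10 min; less 30 min break → 3 h 40 min
Total: 9 h 14 min + 8 h 9 min + 5 h 5 min + 3 h 40 min = 26 h 8 min.

26.13 hours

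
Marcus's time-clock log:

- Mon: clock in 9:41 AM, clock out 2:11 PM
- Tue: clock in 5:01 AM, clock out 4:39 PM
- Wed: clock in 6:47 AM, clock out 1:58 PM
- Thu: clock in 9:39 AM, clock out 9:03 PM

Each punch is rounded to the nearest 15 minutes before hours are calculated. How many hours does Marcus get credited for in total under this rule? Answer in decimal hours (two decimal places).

34.75 hours

Mon: in 9:41 AM→9:45 AM, out 2:11 PM→2:15 PM; 4 h 30 min
Tue: in 5:01 AM→5:00 AM, out 4:39 PM→4:45 PM; 11 h 45 min
Wed: in 6:47 AM→6:45 AM, out 1:58 PM→2:00 PM; 7 h 15 min
Thu: in 9:39 AM→9:45 AM, out 9:03 PM→9:00 PM; 11 h 15 min
Total credited: 34 h 45 min.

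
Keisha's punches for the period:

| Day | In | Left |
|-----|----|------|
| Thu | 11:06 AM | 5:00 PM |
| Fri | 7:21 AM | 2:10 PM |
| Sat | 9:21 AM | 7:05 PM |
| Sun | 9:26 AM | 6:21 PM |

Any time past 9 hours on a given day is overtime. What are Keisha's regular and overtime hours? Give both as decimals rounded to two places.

Regular 30.63 hours, overtime 0.73 hours

Thu: 11:06 AM–5:00 PM = 5 h 54 min
Fri: 7:21 AM–2:10 PM = 6 h 49 min
Sat: 9:21 AM–7:05 PM = 9 h 44 min
Sun: 9:26 AM–6:21 PM = 8 h 55 min
Thu reg 5 h 54 min / OT 0 h 0 min; Fri reg 6 h 49 min / OT 0 h 0 min; Sat reg 9 h 0 min / OT 0 h 44 min; Sun reg 8 h 55 min / OT 0 h 0 min.
Totals: regular 30 h 38 min, overtime 0 h 44 min.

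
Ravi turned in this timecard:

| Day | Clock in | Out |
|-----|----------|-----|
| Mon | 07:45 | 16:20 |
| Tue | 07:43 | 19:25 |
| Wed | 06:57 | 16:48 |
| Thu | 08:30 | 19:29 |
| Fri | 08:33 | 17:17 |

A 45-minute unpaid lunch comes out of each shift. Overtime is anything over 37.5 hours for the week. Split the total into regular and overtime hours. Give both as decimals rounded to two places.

Regular 37.50 hours, overtime 8.60 hours

Mon: 07:45–16:20 = 8 h 35 min; less 45 min break → 7 h 50 min
Tue: 07:43–19:25 = 11 h 42 min; less 45 min break → 10 h 57 min
Wed: 06:57–16:48 = 9 h 51 min; less 45 min break → 9 h 6 min
Thu: 08:30–19:29 = 10 h 59 min; less 45 min break → 10 h 14 min
Fri: 08:33–17:17 = 8 h 44 min; less 45 min break → 7 h 59 min
Total worked: 46 h 6 min = 46.10 h.
Threshold 37.5 h → overtime 8 h 36 min, regular 37 h 30 min.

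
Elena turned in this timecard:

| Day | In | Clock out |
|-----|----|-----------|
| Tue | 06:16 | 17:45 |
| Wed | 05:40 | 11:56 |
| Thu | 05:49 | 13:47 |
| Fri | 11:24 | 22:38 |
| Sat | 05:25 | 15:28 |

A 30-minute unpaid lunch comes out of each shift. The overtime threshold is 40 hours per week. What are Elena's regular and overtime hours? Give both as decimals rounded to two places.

Tue: 06:16–17:45 = 11 h 29 min; less 30 min break → 10 h 59 min
Wed: 05:40–11:56 = 6 h 16 min; less 30 min break → 5 h 46 min
Thu: 05:49–13:47 = 7 h 58 min; less 30 min break → 7 h 28 min
Fri: 11:24–22:38 = 11 h 14 min; less 30 min break → 10 h 44 min
Sat: 05:25–15:28 = 10 h 3 min; less 30 min break → 9 h 33 min
Total worked: 44 h 30 min = 44.50 h.
Threshold 40 h → overtime 4 h 30 min, regular 40 h 0 min.

Regular 40.00 hours, overtime 4.50 hours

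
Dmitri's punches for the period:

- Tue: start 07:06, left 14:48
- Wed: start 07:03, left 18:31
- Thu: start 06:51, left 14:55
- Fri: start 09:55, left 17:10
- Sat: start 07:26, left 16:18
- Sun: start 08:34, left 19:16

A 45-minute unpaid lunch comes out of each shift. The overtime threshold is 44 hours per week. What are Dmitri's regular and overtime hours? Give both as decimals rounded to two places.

Regular 44.00 hours, overtime 5.55 hours

Tue: 07:06–14:48 = 7 h 42 min; less 45 min break → 6 h 57 min
Wed: 07:03–18:31 = 11 h 28 min; less 45 min break → 10 h 43 min
Thu: 06:51–14:55 = 8 h 4 min; less 45 min break → 7 h 19 min
Fri: 09:55–17:10 = 7 h 15 min; less 45 min break → 6 h 30 min
Sat: 07:26–16:18 = 8 h 52 min; less 45 min break → 8 h 7 min
Sun: 08:34–19:16 = 10 h 42 min; less 45 min break → 9 h 57 min
Total worked: 49 h 33 min = 49.55 h.
Threshold 44 h → overtime 5 h 33 min, regular 44 h 0 min.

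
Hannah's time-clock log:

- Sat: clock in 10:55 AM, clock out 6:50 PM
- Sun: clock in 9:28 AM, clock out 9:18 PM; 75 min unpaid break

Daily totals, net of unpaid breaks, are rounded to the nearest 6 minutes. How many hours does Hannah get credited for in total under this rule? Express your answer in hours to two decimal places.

18.50 hours

Sat: 10:55 AM–6:50 PM = 7 h 55 min → rounds to 7 h 54 min
Sun: 9:28 AM–9:18 PM = 11 h 50 min − 75 min = 10 h 35 min → rounds to 10 h 36 min
Total credited: 18 h 30 min.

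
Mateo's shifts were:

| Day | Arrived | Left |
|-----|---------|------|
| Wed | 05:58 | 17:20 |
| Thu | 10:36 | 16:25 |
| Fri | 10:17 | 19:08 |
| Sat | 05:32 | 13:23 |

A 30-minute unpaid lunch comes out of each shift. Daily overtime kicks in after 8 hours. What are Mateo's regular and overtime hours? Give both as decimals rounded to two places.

Wed: 05:58–17:20 = 11 h 22 min; less 30 min break → 10 h 52 min
Thu: 10:36–16:25 = 5 h 49 min; less 30 min break → 5 h 19 min
Fri: 10:17–19:08 = 8 h 51 min; less 30 min break → 8 h 21 min
Sat: 05:32–13:23 = 7 h 51 min; less 30 min break → 7 h 21 min
Wed reg 8 h 0 min / OT 2 h 52 min; Thu reg 5 h 19 min / OT 0 h 0 min; Fri reg 8 h 0 min / OT 0 h 21 min; Sat reg 7 h 21 min / OT 0 h 0 min.
Totals: regular 28 h 40 min, overtime 3 h 13 min.

Regular 28.67 hours, overtime 3.22 hours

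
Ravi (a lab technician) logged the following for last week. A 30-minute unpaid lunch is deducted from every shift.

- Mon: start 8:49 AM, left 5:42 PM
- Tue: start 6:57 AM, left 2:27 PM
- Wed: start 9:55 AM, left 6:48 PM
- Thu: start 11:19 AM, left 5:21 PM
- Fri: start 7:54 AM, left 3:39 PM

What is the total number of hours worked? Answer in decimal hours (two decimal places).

Mon: 8:49 AM–5:42 PM = 8 h 53 min; less 30 min break → 8 h 23 min
Tue: 6:57 AM–2:27 PM = 7 h 30 min; less 30 min break → 7 h 0 min
Wed: 9:55 AM–6:48 PM = 8 h 53 min; less 30 min break → 8 h 23 min
Thu: 11:19 AM–5:21 PM = 6 h 2 min; less 30 min break → 5 h 32 min
Fri: 7:54 AM–3:39 PM = 7 h 45 min; less 30 min break → 7 h 15 min
Total: 8 h 23 min + 7 h 0 min + 8 h 23 min + 5 h 32 min + 7 h 15 min = 36 h 33 min.

36.55 hours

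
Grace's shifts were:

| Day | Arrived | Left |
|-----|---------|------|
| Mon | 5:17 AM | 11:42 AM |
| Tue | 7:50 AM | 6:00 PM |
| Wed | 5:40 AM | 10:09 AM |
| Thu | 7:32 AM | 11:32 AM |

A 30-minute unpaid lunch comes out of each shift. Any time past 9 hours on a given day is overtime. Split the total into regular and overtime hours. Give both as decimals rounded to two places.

Regular 22.40 hours, overtime 0.67 hours

Mon: 5:17 AM–11:42 AM = 6 h 25 min; less 30 min break → 5 h 55 min
Tue: 7:50 AM–6:00 PM = 10 h 10 min; less 30 min break → 9 h 40 min
Wed: 5:40 AM–10:09 AM = 4 h 29 min; less 30 min break → 3 h 59 min
Thu: 7:32 AM–11:32 AM = 4 h 0 min; less 30 min break → 3 h 30 min
Mon reg 5 h 55 min / OT 0 h 0 min; Tue reg 9 h 0 min / OT 0 h 40 min; Wed reg 3 h 59 min / OT 0 h 0 min; Thu reg 3 h 30 min / OT 0 h 0 min.
Totals: regular 22 h 24 min, overtime 0 h 40 min.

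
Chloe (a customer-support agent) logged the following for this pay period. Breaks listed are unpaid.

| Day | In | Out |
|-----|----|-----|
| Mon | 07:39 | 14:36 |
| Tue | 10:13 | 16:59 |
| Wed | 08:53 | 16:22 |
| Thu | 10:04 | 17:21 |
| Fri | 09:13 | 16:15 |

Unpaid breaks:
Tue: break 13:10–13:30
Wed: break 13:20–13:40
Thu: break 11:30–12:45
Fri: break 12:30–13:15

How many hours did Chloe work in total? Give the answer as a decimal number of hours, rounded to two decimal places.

32.85 hours

Mon: 07:39–14:36 = 6 h 57 min
Tue: 10:13–16:59 = 6 h 46 min; less 20 min break → 6 h 26 min
Wed: 08:53–16:22 = 7 h 29 min; less 20 min break → 7 h 9 min
Thu: 10:04–17:21 = 7 h 17 min; less 75 min break → 6 h 2 min
Fri: 09:13–16:15 = 7 h 2 min; less 45 min break → 6 h 17 min
Total: 6 h 57 min + 6 h 26 min + 7 h 9 min + 6 h 2 min + 6 h 17 min = 32 h 51 min.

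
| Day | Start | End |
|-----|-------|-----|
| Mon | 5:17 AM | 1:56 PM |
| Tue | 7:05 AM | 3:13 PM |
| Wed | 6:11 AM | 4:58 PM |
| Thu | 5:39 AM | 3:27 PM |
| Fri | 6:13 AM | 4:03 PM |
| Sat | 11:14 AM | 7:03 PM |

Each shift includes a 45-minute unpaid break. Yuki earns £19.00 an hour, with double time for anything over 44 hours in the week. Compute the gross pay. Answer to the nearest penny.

Mon: 5:17 AM–1:56 PM = 8 h 39 min; less 45 min break → 7 h 54 min
Tue: 7:05 AM–3:13 PM = 8 h 8 min; less 45 min break → 7 h 23 min
Wed: 6:11 AM–4:58 PM = 10 h 47 min; less 45 min break → 10 h 2 min
Thu: 5:39 AM–3:27 PM = 9 h 48 min; less 45 min break → 9 h 3 min
Fri: 6:13 AM–4:03 PM = 9 h 50 min; less 45 min break → 9 h 5 min
Sat: 11:14 AM–7:03 PM = 7 h 49 min; less 45 min break → 7 h 4 min
Total worked: 50 h 31 min = 3031 min.
Regular 44 h 0 min = 2640 min at £19.00/h; overtime 6 h 31 min = 391 min at £38.00/h.
Pay = (2640 × £19.00 + 391 × £38.00) ÷ 60 = £1083.63.

£1083.63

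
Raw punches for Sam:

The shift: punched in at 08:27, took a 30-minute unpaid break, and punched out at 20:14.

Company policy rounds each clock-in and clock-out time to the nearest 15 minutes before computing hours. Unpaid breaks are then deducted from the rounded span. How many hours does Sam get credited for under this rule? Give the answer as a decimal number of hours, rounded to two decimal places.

11.25 hours

The shift: in 08:27→08:30, out 20:14→20:15; 11 h 45 min − 30 min = 11 h 15 min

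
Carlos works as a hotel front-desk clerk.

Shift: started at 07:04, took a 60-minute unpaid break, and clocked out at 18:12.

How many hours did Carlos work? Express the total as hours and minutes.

10 h 8 min

Shift: 07:04–18:12 = 11 h 8 min; less 60 min break → 10 h 8 min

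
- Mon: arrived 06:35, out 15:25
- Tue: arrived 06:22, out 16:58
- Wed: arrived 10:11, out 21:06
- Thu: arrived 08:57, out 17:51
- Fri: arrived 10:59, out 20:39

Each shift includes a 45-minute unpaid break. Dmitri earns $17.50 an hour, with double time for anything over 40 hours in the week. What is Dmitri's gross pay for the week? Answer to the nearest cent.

$880.83

Mon: 06:35–15:25 = 8 h 50 min; less 45 min break → 8 h 5 min
Tue: 06:22–16:58 = 10 h 36 min; less 45 min break → 9 h 51 min
Wed: 10:11–21:06 = 10 h 55 min; less 45 min break → 10 h 10 min
Thu: 08:57–17:51 = 8 h 54 min; less 45 min break → 8 h 9 min
Fri: 10:59–20:39 = 9 h 40 min; less 45 min break → 8 h 55 min
Total worked: 45 h 10 min = 2710 min.
Regular 40 h 0 min = 2400 min at $17.50/h; overtime 5 h 10 min = 310 min at $35.00/h.
Pay = (2400 × $17.50 + 310 × $35.00) ÷ 60 = $880.83.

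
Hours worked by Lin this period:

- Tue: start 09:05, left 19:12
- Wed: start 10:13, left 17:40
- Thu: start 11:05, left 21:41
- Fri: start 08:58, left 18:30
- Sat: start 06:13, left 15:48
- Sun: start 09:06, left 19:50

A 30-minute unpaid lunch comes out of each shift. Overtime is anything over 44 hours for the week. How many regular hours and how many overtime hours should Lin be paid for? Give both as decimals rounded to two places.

Regular 44.00 hours, overtime 11.02 hours

Tue: 09:05–19:12 = 10 h 7 min; less 30 min break → 9 h 37 min
Wed: 10:13–17:40 = 7 h 27 min; less 30 min break → 6 h 57 min
Thu: 11:05–21:41 = 10 h 36 min; less 30 min break → 10 h 6 min
Fri: 08:58–18:30 = 9 h 32 min; less 30 min break → 9 h 2 min
Sat: 06:13–15:48 = 9 h 35 min; less 30 min break → 9 h 5 min
Sun: 09:06–19:50 = 10 h 44 min; less 30 min break → 10 h 14 min
Total worked: 55 h 1 min = 55.02 h.
Threshold 44 h → overtime 11 h 1 min, regular 44 h 0 min.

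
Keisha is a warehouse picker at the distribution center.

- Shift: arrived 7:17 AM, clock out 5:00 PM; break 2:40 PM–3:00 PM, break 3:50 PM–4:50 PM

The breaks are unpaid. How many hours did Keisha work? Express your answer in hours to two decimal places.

8.38 hours

Shift: 7:17 AM–5:00 PM = 9 h 43 min; less 80 min break → 8 h 23 min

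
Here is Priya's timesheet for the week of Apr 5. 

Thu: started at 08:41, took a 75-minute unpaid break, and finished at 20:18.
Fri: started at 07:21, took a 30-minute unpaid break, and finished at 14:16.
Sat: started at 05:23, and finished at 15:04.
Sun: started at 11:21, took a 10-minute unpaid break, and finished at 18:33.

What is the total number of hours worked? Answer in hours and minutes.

Thu: 08:41–20:18 = 11 h 37 min; less 75 min break → 10 h 22 min
Fri: 07:21–14:16 = 6 h 55 min; less 30 min break → 6 h 25 min
Sat: 05:23–15:04 = 9 h 41 min
Sun: 11:21–18:33 = 7 h 12 min; less 10 min break → 7 h 2 min
Total: 10 h 22 min + 6 h 25 min + 9 h 41 min + 7 h 2 min = 33 h 30 min.

33 h 30 min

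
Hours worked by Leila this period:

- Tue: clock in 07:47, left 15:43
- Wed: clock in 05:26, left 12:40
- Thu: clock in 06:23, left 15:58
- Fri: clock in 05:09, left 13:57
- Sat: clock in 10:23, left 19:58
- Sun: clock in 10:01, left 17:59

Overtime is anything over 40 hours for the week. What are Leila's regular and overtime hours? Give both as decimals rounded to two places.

Regular 40.00 hours, overtime 11.10 hours

Tue: 07:47–15:43 = 7 h 56 min
Wed: 05:26–12:40 = 7 h 14 min
Thu: 06:23–15:58 = 9 h 35 min
Fri: 05:09–13:57 = 8 h 48 min
Sat: 10:23–19:58 = 9 h 35 min
Sun: 10:01–17:59 = 7 h 58 min
Total worked: 51 h 6 min = 51.10 h.
Threshold 40 h → overtime 11 h 6 min, regular 40 h 0 min.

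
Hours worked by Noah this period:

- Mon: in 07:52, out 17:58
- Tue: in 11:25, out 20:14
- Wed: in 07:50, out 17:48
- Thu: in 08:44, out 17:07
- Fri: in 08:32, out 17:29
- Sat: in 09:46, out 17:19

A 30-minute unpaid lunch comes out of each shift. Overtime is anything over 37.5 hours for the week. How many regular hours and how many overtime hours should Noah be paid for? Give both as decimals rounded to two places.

Regular 37.50 hours, overtime 13.27 hours

Mon: 07:52–17:58 = 10 h 6 min; less 30 min break → 9 h 36 min
Tue: 11:25–20:14 = 8 h 49 min; less 30 min break → 8 h 19 min
Wed: 07:50–17:48 = 9 h 58 min; less 30 min break → 9 h 28 min
Thu: 08:44–17:07 = 8 h 23 min; less 30 min break → 7 h 53 min
Fri: 08:32–17:29 = 8 h 57 min; less 30 min break → 8 h 27 min
Sat: 09:46–17:19 = 7 h 33 min; less 30 min break → 7 h 3 min
Total worked: 50 h 46 min = 50.77 h.
Threshold 37.5 h → overtime 13 h 16 min, regular 37 h 30 min.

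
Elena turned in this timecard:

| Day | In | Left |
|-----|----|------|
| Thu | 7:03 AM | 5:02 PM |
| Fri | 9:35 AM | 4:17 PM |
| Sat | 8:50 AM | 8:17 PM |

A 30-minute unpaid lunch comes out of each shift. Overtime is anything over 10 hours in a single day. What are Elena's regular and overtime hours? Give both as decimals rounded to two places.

Regular 25.68 hours, overtime 0.95 hours

Thu: 7:03 AM–5:02 PM = 9 h 59 min; less 30 min break → 9 h 29 min
Fri: 9:35 AM–4:17 PM = 6 h 42 min; less 30 min break → 6 h 12 min
Sat: 8:50 AM–8:17 PM = 11 h 27 min; less 30 min break → 10 h 57 min
Thu reg 9 h 29 min / OT 0 h 0 min; Fri reg 6 h 12 min / OT 0 h 0 min; Sat reg 10 h 0 min / OT 0 h 57 min.
Totals: regular 25 h 41 min, overtime 0 h 57 min.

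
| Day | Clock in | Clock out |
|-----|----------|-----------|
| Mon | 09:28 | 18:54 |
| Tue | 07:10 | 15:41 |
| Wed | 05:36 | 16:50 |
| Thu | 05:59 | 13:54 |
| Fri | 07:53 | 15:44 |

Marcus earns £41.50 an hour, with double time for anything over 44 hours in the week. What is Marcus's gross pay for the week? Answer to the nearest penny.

Mon: 09:28–18:54 = 9 h 26 min
Tue: 07:10–15:41 = 8 h 31 min
Wed: 05:36–16:50 = 11 h 14 min
Thu: 05:59–13:54 = 7 h 55 min
Fri: 07:53–15:44 = 7 h 51 min
Total worked: 44 h 57 min = 2697 min.
Regular 44 h 0 min = 2640 min at £41.50/h; overtime 0 h 57 min = 57 min at £83.00/h.
Pay = (2640 × £41.50 + 57 × £83.00) ÷ 60 = £1904.85.

£1904.85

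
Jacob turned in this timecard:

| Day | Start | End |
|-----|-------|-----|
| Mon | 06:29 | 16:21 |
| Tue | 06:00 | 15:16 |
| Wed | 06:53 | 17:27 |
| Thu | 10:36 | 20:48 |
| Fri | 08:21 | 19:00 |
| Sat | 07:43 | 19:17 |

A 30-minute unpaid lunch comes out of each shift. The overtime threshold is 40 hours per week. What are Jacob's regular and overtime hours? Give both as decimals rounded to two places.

Regular 40.00 hours, overtime 19.12 hours

Mon: 06:29–16:21 = 9 h 52 min; less 30 min break → 9 h 22 min
Tue: 06:00–15:16 = 9 h 16 min; less 30 min break → 8 h 46 min
Wed: 06:53–17:27 = 10 h 34 min; less 30 min break → 10 h 4 min
Thu: 10:36–20:48 = 10 h 12 min; less 30 min break → 9 h 42 min
Fri: 08:21–19:00 = 10 h 39 min; less 30 min break → 10 h 9 min
Sat: 07:43–19:17 = 11 h 34 min; less 30 min break → 11 h 4 min
Total worked: 59 h 7 min = 59.12 h.
Threshold 40 h → overtime 19 h 7 min, regular 40 h 0 min.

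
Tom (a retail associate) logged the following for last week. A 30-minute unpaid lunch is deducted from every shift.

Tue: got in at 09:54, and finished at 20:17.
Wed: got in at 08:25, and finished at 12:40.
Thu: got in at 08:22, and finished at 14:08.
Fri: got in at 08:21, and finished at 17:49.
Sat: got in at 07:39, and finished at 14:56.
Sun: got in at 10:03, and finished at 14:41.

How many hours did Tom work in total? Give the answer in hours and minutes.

38 h 47 min

Tue: 09:54–20:17 = 10 h 23 min; less 30 min break → 9 h 53 min
Wed: 08:25–12:40 = 4 h 15 min; less 30 min break → 3 h 45 min
Thu: 08:22–14:08 = 5 h 46 min; less 30 min break → 5 h 16 min
Fri: 08:21–17:49 = 9 h 28 min; less 30 min break → 8 h 58 min
Sat: 07:39–14:56 = 7 h 17 min; less 30 min break → 6 h 47 min
Sun: 10:03–14:41 = 4 h 38 min; less 30 min break → 4 h 8 min
Total: 9 h 53 min + 3 h 45 min + 5 h 16 min + 8 h 58 min + 6 h 47 min + 4 h 8 min = 38 h 47 min.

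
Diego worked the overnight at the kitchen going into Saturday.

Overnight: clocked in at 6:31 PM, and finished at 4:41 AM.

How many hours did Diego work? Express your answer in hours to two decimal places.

Overnight: 6:31 PM → midnight = 5 h 29 min; midnight → 4:41 AM = 4 h 41 min; span 10 h 10 min

10.17 hours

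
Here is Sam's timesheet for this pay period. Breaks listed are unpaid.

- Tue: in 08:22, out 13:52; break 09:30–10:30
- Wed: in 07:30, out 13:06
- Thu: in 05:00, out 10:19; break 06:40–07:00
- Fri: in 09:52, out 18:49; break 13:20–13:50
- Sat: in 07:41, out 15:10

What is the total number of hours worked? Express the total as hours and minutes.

Tue: 08:22–13:52 = 5 h 30 min; less 60 min break → 4 h 30 min
Wed: 07:30–13:06 = 5 h 36 min
Thu: 05:00–10:19 = 5 h 19 min; less 20 min break → 4 h 59 min
Fri: 09:52–18:49 = 8 h 57 min; less 30 min break → 8 h 27 min
Sat: 07:41–15:10 = 7 h 29 min
Total: 4 h 30 min + 5 h 36 min + 4 h 59 min + 8 h 27 min + 7 h 29 min = 31 h 1 min.

31 h 1 min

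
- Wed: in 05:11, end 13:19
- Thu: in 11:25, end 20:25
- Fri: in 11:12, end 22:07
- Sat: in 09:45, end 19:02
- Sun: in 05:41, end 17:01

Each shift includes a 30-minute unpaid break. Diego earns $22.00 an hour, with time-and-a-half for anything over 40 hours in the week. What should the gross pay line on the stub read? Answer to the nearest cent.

Wed: 05:11–13:19 = 8 h 8 min; less 30 min break → 7 h 38 min
Thu: 11:25–20:25 = 9 h 0 min; less 30 min break → 8 h 30 min
Fri: 11:12–22:07 = 10 h 55 min; less 30 min break → 10 h 25 min
Sat: 09:45–19:02 = 9 h 17 min; less 30 min break → 8 h 47 min
Sun: 05:41–17:01 = 11 h 20 min; less 30 min break → 10 h 50 min
Total worked: 46 h 10 min = 2770 min.
Regular 40 h 0 min = 2400 min at $22.00/h; overtime 6 h 10 min = 370 min at $33.00/h.
Pay = (2400 × $22.00 + 370 × $33.00) ÷ 60 = $1083.50.

$1083.50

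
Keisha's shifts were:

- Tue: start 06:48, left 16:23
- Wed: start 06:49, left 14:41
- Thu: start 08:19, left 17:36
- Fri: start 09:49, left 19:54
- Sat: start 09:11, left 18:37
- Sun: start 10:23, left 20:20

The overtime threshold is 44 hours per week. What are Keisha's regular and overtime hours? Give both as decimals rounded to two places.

Regular 44.00 hours, overtime 12.20 hours

Tue: 06:48–16:23 = 9 h 35 min
Wed: 06:49–14:41 = 7 h 52 min
Thu: 08:19–17:36 = 9 h 17 min
Fri: 09:49–19:54 = 10 h 5 min
Sat: 09:11–18:37 = 9 h 26 min
Sun: 10:23–20:20 = 9 h 57 min
Total worked: 56 h 12 min = 56.20 h.
Threshold 44 h → overtime 12 h 12 min, regular 44 h 0 min.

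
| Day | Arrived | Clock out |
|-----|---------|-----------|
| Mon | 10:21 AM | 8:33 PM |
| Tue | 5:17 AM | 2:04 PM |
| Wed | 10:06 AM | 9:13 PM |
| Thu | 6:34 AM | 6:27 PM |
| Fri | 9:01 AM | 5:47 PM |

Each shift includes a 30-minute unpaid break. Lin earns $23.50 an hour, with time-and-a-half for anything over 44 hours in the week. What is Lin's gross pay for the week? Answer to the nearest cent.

Mon: 10:21 AM–8:33 PM = 10 h 12 min; less 30 min break → 9 h 42 min
Tue: 5:17 AM–2:04 PM = 8 h 47 min; less 30 min break → 8 h 17 min
Wed: 10:06 AM–9:13 PM = 11 h 7 min; less 30 min break → 10 h 37 min
Thu: 6:34 AM–6:27 PM = 11 h 53 min; less 30 min break → 11 h 23 min
Fri: 9:01 AM–5:47 PM = 8 h 46 min; less 30 min break → 8 h 16 min
Total worked: 48 h 15 min = 2895 min.
Regular 44 h 0 min = 2640 min at $23.50/h; overtime 4 h 15 min = 255 min at $35.25/h.
Pay = (2640 × $23.50 + 255 × $35.25) ÷ 60 = $1183.81.

$1183.81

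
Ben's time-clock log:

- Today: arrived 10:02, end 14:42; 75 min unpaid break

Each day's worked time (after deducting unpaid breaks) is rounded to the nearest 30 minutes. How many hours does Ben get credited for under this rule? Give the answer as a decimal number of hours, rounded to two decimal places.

3.50 hours

Today: 10:02–14:42 = 4 h 40 min − 75 min = 3 h 25 min → rounds to 3 h 30 min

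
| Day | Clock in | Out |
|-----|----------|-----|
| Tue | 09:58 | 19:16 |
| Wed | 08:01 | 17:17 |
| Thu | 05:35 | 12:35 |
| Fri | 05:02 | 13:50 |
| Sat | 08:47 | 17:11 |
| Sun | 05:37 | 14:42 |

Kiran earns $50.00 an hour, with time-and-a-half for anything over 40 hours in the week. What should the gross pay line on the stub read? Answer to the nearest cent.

$2888.75

Tue: 09:58–19:16 = 9 h 18 min
Wed: 08:01–17:17 = 9 h 16 min
Thu: 05:35–12:35 = 7 h 0 min
Fri: 05:02–13:50 = 8 h 48 min
Sat: 08:47–17:11 = 8 h 24 min
Sun: 05:37–14:42 = 9 h 5 min
Total worked: 51 h 51 min = 3111 min.
Regular 40 h 0 min = 2400 min at $50.00/h; overtime 11 h 51 min = 711 min at $75.00/h.
Pay = (2400 × $50.00 + 711 × $75.00) ÷ 60 = $2888.75.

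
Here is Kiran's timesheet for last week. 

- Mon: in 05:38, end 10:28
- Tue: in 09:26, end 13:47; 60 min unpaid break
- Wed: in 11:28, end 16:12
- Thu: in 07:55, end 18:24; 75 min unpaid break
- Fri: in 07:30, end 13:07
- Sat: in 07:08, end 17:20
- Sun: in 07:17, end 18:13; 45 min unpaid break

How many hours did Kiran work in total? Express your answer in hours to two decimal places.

Mon: 05:38–10:28 = 4 h 50 min
Tue: 09:26–13:47 = 4 h 21 min; less 60 min break → 3 h 21 min
Wed: 11:28–16:12 = 4 h 44 min
Thu: 07:55–18:24 = 10 h 29 min; less 75 min break → 9 h 14 min
Fri: 07:30–13:07 = 5 h 37 min
Sat: 07:08–17:20 = 10 h 12 min
Sun: 07:17–18:13 = 10 h 56 min; less 45 min break → 10 h 11 min
Total: 4 h 50 min + 3 h 21 min + 4 h 44 min + 9 h 14 min + 5 h 37 min + 10 h 12 min + 10 h 11 min = 48 h 9 min.

48.15 hours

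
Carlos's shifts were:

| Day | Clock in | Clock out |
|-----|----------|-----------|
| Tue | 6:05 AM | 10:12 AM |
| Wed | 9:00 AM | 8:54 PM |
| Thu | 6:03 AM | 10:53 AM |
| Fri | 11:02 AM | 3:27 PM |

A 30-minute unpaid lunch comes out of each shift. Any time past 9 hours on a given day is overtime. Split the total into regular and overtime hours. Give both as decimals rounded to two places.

Regular 20.87 hours, overtime 2.40 hours

Tue: 6:05 AM–10:12 AM = 4 h 7 min; less 30 min break → 3 h 37 min
Wed: 9:00 AM–8:54 PM = 11 h 54 min; less 30 min break → 11 h 24 min
Thu: 6:03 AM–10:53 AM = 4 h 50 min; less 30 min break → 4 h 20 min
Fri: 11:02 AM–3:27 PM = 4 h 25 min; less 30 min break → 3 h 55 min
Tue reg 3 h 37 min / OT 0 h 0 min; Wed reg 9 h 0 min / OT 2 h 24 min; Thu reg 4 h 20 min / OT 0 h 0 min; Fri reg 3 h 55 min / OT 0 h 0 min.
Totals: regular 20 h 52 min, overtime 2 h 24 min.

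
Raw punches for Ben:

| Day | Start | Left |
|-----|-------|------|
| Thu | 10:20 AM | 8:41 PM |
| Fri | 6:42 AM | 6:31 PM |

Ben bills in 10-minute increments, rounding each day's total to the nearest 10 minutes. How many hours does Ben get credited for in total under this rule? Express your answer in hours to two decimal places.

22.17 hours

Thu: 10:20 AM–8:41 PM = 10 h 21 min → rounds to 10 h 20 min
Fri: 6:42 AM–6:31 PM = 11 h 49 min → rounds to 11 h 50 min
Total credited: 22 h 10 min.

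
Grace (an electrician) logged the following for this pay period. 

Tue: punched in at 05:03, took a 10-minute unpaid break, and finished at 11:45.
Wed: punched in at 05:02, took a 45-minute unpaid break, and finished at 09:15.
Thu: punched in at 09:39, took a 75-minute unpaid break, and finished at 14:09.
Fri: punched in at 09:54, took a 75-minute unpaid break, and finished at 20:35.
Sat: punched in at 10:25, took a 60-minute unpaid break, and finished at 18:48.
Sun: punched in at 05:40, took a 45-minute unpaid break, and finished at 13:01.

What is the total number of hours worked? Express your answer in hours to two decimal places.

Tue: 05:03–11:45 = 6 h 42 min; less 10 min break → 6 h 32 min
Wed: 05:02–09:15 = 4 h 13 min; less 45 min break → 3 h 28 min
Thu: 09:39–14:09 = 4 h 30 min; less 75 min break → 3 h 15 min
Fri: 09:54–20:35 = 10 h 41 min; less 75 min break → 9 h 26 min
Sat: 10:25–18:48 = 8 h 23 min; less 60 min break → 7 h 23 min
Sun: 05:40–13:01 = 7 h 21 min; less 45 min break → 6 h 36 min
Total: 6 h 32 min + 3 h 28 min + 3 h 15 min + 9 h 26 min + 7 h 23 min + 6 h 36 min = 36 h 40 min.

36.67 hours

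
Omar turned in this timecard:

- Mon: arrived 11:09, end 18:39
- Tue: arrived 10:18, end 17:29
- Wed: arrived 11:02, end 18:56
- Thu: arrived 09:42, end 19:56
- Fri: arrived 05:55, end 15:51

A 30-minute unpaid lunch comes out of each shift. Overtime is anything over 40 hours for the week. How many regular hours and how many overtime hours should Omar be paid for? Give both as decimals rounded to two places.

Regular 40.00 hours, overtime 0.25 hours

Mon: 11:09–18:39 = 7 h 30 min; less 30 min break → 7 h 0 min
Tue: 10:18–17:29 = 7 h 11 min; less 30 min break → 6 h 41 min
Wed: 11:02–18:56 = 7 h 54 min; less 30 min break → 7 h 24 min
Thu: 09:42–19:56 = 10 h 14 min; less 30 min break → 9 h 44 min
Fri: 05:55–15:51 = 9 h 56 min; less 30 min break → 9 h 26 min
Total worked: 40 h 15 min = 40.25 h.
Threshold 40 h → overtime 0 h 15 min, regular 40 h 0 min.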